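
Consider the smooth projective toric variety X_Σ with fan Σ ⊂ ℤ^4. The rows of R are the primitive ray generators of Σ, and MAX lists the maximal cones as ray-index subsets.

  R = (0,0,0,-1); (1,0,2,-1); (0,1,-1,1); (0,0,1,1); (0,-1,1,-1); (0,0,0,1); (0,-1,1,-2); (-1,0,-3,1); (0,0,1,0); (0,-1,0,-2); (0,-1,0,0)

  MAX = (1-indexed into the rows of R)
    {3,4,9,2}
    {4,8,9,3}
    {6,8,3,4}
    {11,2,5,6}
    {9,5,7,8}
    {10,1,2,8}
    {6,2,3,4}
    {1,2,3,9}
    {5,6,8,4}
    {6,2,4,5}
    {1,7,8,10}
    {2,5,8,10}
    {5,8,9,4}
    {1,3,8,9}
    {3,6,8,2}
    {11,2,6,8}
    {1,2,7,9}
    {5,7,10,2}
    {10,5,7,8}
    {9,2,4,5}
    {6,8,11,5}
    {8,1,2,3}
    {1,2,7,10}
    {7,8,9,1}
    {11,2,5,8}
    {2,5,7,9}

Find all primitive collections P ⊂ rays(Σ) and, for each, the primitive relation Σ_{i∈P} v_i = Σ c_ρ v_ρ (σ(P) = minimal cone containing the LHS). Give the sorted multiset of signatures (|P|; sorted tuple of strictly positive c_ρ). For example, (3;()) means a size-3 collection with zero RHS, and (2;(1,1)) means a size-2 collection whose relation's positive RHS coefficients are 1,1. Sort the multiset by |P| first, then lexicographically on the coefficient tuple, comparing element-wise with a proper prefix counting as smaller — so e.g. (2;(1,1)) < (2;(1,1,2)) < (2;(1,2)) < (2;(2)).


Minimal non-faces — 22 found among 11 rays, 26 max cones:

  • {1,6}:  v_{1} + v_{6} = 0  so sig = (2;())
  • {3,5}:  v_{3} + v_{5} = 0  so sig = (2;())
  • {1,4}:  v_{1} + v_{4} = v_{9}  so sig = (2;(1))
  • {1,5}:  v_{1} + v_{5} = v_{7}  so sig = (2;(1))
  • {3,7}:  v_{3} + v_{7} = v_{1}  so sig = (2;(1))
  • {4,10}:  v_{4} + v_{10} = v_{5}  so sig = (2;(1))
  • {6,7}:  v_{6} + v_{7} = v_{5}  so sig = (2;(1))
  • {6,9}:  v_{6} + v_{9} = v_{4}  so sig = (2;(1))
  • {9,10}:  v_{9} + v_{10} = v_{7}  so sig = (2;(1))
  • {4,7}:  v_{4} + v_{7} = v_{5} + v_{9}  so sig = (2;(1,1))
  • {9,11}:  v_{9} + v_{11} = v_{5} + v_{6}  so sig = (2;(1,1))
  • {1,11}:  v_{1} + v_{11} = v_{2} + v_{5} + v_{8}  so sig = (2;(1,1,1))
  • {3,10}:  v_{3} + v_{10} = v_{1} + v_{2} + v_{8}  so sig = (2;(1,1,1))
  • {3,11}:  v_{3} + v_{11} = v_{2} + v_{6} + v_{8}  so sig = (2;(1,1,1))
  • {6,10}:  v_{6} + v_{10} = v_{2} + v_{5} + v_{8}  so sig = (2;(1,1,1))
  • {7,11}:  v_{7} + v_{11} = v_{2} + 2·v_{5} + v_{8}  so sig = (2;(1,1,2))
  • {4,11}:  v_{4} + v_{11} = v_{5} + 2·v_{6}  so sig = (2;(1,2))
  • {10,11}:  v_{10} + v_{11} = 2·v_{2} + 2·v_{5} + 2·v_{8}  so sig = (2;(2,2,2))
  • {2,8,9}:  v_{2} + v_{8} + v_{9} = 0  so sig = (3;())
  • {2,4,8}:  v_{2} + v_{4} + v_{8} = v_{6}  so sig = (3;(1))
  • {2,7,8}:  v_{2} + v_{7} + v_{8} = v_{10}  so sig = (3;(1))
  • {2,5,6,8}:  v_{2} + v_{5} + v_{6} + v_{8} = v_{11}  so sig = (4;(1))

Signatures (|P|; sorted positive RHS coefficients), sorted:
    |P|=2: 18 collections, coeffs (), (), (1), (1), (1), (1), (1), (1), (1), (1,1), (1,1), (1,1,1), (1,1,1), (1,1,1), (1,1,1), (1,1,2), (1,2), (2,2,2)
    |P|=3: 3 collections, coeffs (), (1), (1)
    |P|=4: 1 collection, coeffs (1)


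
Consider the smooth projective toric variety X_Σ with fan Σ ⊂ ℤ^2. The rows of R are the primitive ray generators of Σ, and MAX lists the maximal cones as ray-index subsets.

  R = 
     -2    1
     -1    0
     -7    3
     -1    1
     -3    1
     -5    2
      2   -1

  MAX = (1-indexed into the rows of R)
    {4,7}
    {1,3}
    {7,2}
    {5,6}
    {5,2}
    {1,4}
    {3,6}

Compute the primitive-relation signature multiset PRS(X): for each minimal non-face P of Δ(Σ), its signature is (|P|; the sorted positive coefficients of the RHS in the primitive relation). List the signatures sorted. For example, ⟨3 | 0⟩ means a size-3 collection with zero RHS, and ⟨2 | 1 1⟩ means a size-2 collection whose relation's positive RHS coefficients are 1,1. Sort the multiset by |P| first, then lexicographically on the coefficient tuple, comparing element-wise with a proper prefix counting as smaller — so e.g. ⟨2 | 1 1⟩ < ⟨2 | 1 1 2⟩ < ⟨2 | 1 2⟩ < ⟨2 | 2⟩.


Primitive collections (14):

  {1,7}:  v_{1} + v_{7} = 0  →  sig = ⟨2 | 0⟩
  {1,2}:  v_{1} + v_{2} = v_{5}  →  sig = ⟨2 | 1⟩
  {1,5}:  v_{1} + v_{5} = v_{6}  →  sig = ⟨2 | 1⟩
  {1,6}:  v_{1} + v_{6} = v_{3}  →  sig = ⟨2 | 1⟩
  {2,4}:  v_{2} + v_{4} = v_{1}  →  sig = ⟨2 | 1⟩
  {3,7}:  v_{3} + v_{7} = v_{6}  →  sig = ⟨2 | 1⟩
  {5,7}:  v_{5} + v_{7} = v_{2}  →  sig = ⟨2 | 1⟩
  {6,7}:  v_{6} + v_{7} = v_{5}  →  sig = ⟨2 | 1⟩
  {2,3}:  v_{2} + v_{3} = v_{5} + v_{6}  →  sig = ⟨2 | 1 1⟩
  {2,6}:  v_{2} + v_{6} = 2·v_{5}  →  sig = ⟨2 | 2⟩
  {3,5}:  v_{3} + v_{5} = 2·v_{6}  →  sig = ⟨2 | 2⟩
  {4,5}:  v_{4} + v_{5} = 2·v_{1}  →  sig = ⟨2 | 2⟩
  {4,6}:  v_{4} + v_{6} = 3·v_{1}  →  sig = ⟨2 | 3⟩
  {3,4}:  v_{3} + v_{4} = 4·v_{1}  →  sig = ⟨2 | 4⟩

Hence PRS(X_Σ) =
    ⟨2 | 0⟩
    ⟨2 | 1⟩
    ⟨2 | 1⟩
    ⟨2 | 1⟩
    ⟨2 | 1⟩
    ⟨2 | 1⟩
    ⟨2 | 1⟩
    ⟨2 | 1⟩
    ⟨2 | 1 1⟩
    ⟨2 | 2⟩
    ⟨2 | 2⟩
    ⟨2 | 2⟩
    ⟨2 | 3⟩
    ⟨2 | 4⟩


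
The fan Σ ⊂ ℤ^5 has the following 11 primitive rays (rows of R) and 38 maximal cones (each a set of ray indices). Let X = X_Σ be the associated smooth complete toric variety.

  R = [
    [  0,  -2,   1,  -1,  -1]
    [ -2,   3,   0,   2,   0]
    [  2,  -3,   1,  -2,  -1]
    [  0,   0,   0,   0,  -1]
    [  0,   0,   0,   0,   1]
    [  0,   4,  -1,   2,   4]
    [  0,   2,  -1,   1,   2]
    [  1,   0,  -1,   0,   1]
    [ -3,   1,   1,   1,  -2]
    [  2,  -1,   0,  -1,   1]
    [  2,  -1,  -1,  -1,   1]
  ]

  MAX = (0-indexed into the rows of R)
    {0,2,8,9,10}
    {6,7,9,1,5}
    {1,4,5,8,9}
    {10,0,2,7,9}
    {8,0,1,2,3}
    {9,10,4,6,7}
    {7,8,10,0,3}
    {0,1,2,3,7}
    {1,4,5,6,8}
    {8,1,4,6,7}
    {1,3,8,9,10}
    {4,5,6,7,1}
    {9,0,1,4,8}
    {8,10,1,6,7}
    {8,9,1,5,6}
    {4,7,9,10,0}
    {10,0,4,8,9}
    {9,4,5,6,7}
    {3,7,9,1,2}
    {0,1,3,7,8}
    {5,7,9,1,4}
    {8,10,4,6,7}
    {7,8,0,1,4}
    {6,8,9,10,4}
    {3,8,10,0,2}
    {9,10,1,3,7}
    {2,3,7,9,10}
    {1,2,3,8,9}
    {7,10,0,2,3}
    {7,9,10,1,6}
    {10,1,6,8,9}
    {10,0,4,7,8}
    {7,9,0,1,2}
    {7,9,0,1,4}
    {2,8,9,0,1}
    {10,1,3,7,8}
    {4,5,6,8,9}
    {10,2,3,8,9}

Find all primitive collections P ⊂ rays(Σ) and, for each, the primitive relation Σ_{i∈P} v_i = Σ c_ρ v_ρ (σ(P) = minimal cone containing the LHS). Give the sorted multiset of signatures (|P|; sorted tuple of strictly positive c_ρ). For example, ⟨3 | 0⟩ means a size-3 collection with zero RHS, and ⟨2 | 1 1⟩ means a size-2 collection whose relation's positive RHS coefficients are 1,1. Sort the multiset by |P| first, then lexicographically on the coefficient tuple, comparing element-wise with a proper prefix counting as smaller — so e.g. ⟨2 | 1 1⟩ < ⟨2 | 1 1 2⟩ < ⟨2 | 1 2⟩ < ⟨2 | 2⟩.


Δ(Σ) — 11 vertices, 17 min non-faces:

  P = {3,4}:  v_{3} + v_{4} = 0  →  sig = ⟨2 | 0⟩
  P = {0,6}:  v_{0} + v_{6} = v_{4}  →  sig = ⟨2 | 1⟩
  P = {2,6}:  v_{2} + v_{6} = v_{9}  →  sig = ⟨2 | 1⟩
  P = {2,4}:  v_{2} + v_{4} = v_{0} + v_{9}  →  sig = ⟨2 | 1 1⟩
  P = {3,6}:  v_{3} + v_{6} = v_{1} + v_{10}  →  sig = ⟨2 | 1 1⟩
  P = {3,5}:  v_{3} + v_{5} = v_{1} + v_{6} + v_{9}  →  sig = ⟨2 | 1 1 1⟩
  P = {0,5}:  v_{0} + v_{5} = v_{1} + 2·v_{4} + v_{9}  →  sig = ⟨2 | 1 1 2⟩
  P = {2,5}:  v_{2} + v_{5} = v_{1} + v_{4} + 2·v_{9}  →  sig = ⟨2 | 1 1 2⟩
  P = {5,10}:  v_{5} + v_{10} = 2·v_{6} + v_{9}  →  sig = ⟨2 | 1 2⟩
  P = {0,1,10}:  v_{0} + v_{1} + v_{10} = 0  →  sig = ⟨3 | 0⟩
  P = {7,8,9}:  v_{7} + v_{8} + v_{9} = 0  →  sig = ⟨3 | 0⟩
  P = {0,3,9}:  v_{0} + v_{3} + v_{9} = v_{2}  →  sig = ⟨3 | 1⟩
  P = {1,4,10}:  v_{1} + v_{4} + v_{10} = v_{6}  →  sig = ⟨3 | 1⟩
  P = {1,2,10}:  v_{1} + v_{2} + v_{10} = v_{3} + v_{9}  →  sig = ⟨3 | 1 1⟩
  P = {2,7,8}:  v_{2} + v_{7} + v_{8} = v_{0} + v_{3}  →  sig = ⟨3 | 1 1⟩
  P = {5,7,8}:  v_{5} + v_{7} + v_{8} = v_{1} + v_{4} + v_{6}  →  sig = ⟨3 | 1 1 1⟩
  P = {1,4,6,9}:  v_{1} + v_{4} + v_{6} + v_{9} = v_{5}  →  sig = ⟨4 | 1⟩

Sorted signature multiset PRS(X):
{ ⟨2 | 0⟩,  ⟨2 | 1⟩ ×2,  ⟨2 | 1 1⟩ ×2,  ⟨2 | 1 1 1⟩,  ⟨2 | 1 1 2⟩ ×2,  ⟨2 | 1 2⟩,  ⟨3 | 0⟩ ×2,  ⟨3 | 1⟩ ×2,  ⟨3 | 1 1⟩ ×2,  ⟨3 | 1 1 1⟩,  ⟨4 | 1⟩ }


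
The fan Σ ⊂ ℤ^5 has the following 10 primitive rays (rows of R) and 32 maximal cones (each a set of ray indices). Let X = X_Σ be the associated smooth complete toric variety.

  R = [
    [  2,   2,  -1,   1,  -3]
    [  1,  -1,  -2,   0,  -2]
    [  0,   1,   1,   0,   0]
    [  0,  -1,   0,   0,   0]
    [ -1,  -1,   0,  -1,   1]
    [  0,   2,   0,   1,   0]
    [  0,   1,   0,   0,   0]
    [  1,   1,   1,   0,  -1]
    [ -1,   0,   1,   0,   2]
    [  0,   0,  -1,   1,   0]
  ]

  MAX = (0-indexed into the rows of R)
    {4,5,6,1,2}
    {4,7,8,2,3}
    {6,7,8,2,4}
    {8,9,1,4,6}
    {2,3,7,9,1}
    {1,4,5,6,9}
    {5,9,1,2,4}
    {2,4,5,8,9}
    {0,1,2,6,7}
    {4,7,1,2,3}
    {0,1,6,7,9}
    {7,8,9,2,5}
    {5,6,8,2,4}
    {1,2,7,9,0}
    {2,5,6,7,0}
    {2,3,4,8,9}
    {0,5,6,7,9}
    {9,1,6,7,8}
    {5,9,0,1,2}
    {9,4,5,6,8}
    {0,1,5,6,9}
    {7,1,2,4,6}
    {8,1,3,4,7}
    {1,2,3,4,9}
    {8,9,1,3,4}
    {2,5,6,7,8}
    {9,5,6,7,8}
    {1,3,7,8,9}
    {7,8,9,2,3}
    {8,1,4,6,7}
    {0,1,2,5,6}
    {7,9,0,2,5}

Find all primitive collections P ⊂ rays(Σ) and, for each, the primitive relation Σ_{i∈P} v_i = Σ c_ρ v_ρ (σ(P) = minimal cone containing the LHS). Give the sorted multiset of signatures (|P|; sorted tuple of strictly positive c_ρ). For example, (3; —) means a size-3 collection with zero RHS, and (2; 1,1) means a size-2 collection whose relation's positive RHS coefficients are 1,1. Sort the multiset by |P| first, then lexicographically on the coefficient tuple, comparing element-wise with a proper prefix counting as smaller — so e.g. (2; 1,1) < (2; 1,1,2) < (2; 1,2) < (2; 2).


Δ(Σ) — 10 vertices, 11 min non-faces:

  • {3,6}:  v_{3} + v_{6} = 0  →  sig = (2; —)
  • {3,5}:  v_{3} + v_{5} = v_{2} + v_{9}  →  sig = (2; 1,1)
  • {0,4}:  v_{0} + v_{4} = v_{1} + v_{2} + v_{6}  →  sig = (2; 1,1,1)
  • {0,8}:  v_{0} + v_{8} = v_{6} + v_{7} + v_{9}  →  sig = (2; 1,1,1)
  • {0,3}:  v_{0} + v_{3} = v_{1} + v_{2} + v_{7} + v_{9}  →  sig = (2; 1,1,1,1)
  • {1,2,8}:  v_{1} + v_{2} + v_{8} = 0  →  sig = (3; —)
  • {4,7,9}:  v_{4} + v_{7} + v_{9} = 0  →  sig = (3; —)
  • {1,5,7}:  v_{1} + v_{5} + v_{7} = v_{0}  →  sig = (3; 1)
  • {2,6,9}:  v_{2} + v_{6} + v_{9} = v_{5}  →  sig = (3; 1)
  • {1,5,8}:  v_{1} + v_{5} + v_{8} = v_{6} + v_{9}  →  sig = (3; 1,1)
  • {4,5,7}:  v_{4} + v_{5} + v_{7} = v_{2} + v_{6}  →  sig = (3; 1,1)

Sorted signature multiset PRS(X):
[(2; —), (2; 1,1), (2; 1,1,1), (2; 1,1,1), (2; 1,1,1,1), (3; —), (3; —), (3; 1), (3; 1), (3; 1,1), (3; 1,1)]


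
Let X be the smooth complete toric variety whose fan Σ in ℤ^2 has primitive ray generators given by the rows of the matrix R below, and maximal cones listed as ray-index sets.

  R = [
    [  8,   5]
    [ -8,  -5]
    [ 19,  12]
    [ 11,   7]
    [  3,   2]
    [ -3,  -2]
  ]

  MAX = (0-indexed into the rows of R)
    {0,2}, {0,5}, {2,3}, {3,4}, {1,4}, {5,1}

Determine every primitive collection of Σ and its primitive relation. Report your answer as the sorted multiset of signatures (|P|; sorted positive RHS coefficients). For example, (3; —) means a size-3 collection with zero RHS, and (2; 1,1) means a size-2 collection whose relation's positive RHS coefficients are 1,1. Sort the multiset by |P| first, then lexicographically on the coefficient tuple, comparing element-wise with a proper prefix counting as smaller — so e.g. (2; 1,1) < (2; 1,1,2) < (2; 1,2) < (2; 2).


Δ(Σ) — 6 vertices, 9 min non-faces:

  P={0,1}:  v_{0} + v_{1} = 0  so sig = (2; —)
  P={4,5}:  v_{4} + v_{5} = 0  so sig = (2; —)
  P={0,3}:  v_{0} + v_{3} = v_{2}  so sig = (2; 1)
  P={0,4}:  v_{0} + v_{4} = v_{3}  so sig = (2; 1)
  P={1,2}:  v_{1} + v_{2} = v_{3}  so sig = (2; 1)
  P={1,3}:  v_{1} + v_{3} = v_{4}  so sig = (2; 1)
  P={3,5}:  v_{3} + v_{5} = v_{0}  so sig = (2; 1)
  P={2,4}:  v_{2} + v_{4} = 2·v_{3}  so sig = (2; 2)
  P={2,5}:  v_{2} + v_{5} = 2·v_{0}  so sig = (2; 2)

Sorted signature multiset PRS(X):
{ (2; —) ×2,  (2; 1) ×5,  (2; 2) ×2 }


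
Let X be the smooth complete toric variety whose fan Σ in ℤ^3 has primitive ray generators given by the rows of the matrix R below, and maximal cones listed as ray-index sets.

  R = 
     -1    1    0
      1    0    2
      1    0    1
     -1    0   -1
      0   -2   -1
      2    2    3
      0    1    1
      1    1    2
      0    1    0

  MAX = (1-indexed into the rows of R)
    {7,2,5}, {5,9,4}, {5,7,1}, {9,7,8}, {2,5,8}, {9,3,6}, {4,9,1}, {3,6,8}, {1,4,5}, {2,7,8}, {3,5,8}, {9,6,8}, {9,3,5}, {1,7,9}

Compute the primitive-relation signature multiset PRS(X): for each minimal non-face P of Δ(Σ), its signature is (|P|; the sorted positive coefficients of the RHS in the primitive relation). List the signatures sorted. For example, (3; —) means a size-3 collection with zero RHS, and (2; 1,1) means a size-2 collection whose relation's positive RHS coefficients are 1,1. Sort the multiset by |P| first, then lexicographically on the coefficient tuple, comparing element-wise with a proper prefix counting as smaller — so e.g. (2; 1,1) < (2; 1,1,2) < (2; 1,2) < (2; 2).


Δ(Σ) — 9 vertices, 20 min non-faces:

  • {3,4}:  v_{3} + v_{4} = 0 — sig = (2; —)
  • {1,3}:  v_{1} + v_{3} = v_{7} — sig = (2; 1)
  • {2,9}:  v_{2} + v_{9} = v_{8} — sig = (2; 1)
  • {3,7}:  v_{3} + v_{7} = v_{8} — sig = (2; 1)
  • {4,7}:  v_{4} + v_{7} = v_{1} — sig = (2; 1)
  • {4,8}:  v_{4} + v_{8} = v_{7} — sig = (2; 1)
  • {4,6}:  v_{4} + v_{6} = v_{8} + v_{9} — sig = (2; 1,1)
  • {1,6}:  v_{1} + v_{6} = v_{7} + v_{8} + v_{9} — sig = (2; 1,1,1)
  • {2,3}:  v_{2} + v_{3} = v_{5} + 2·v_{8} — sig = (2; 1,2)
  • {2,4}:  v_{2} + v_{4} = v_{5} + 2·v_{7} — sig = (2; 1,2)
  • {2,6}:  v_{2} + v_{6} = v_{3} + 2·v_{8} — sig = (2; 1,2)
  • {6,7}:  v_{6} + v_{7} = 2·v_{8} + v_{9} — sig = (2; 1,2)
  • {1,2}:  v_{1} + v_{2} = v_{5} + 3·v_{7} — sig = (2; 1,3)
  • {1,8}:  v_{1} + v_{8} = 2·v_{7} — sig = (2; 2)
  • {5,6}:  v_{5} + v_{6} = 2·v_{3} — sig = (2; 2)
  • {5,7,9}:  v_{5} + v_{7} + v_{9} = 0 — sig = (3; —)
  • {1,5,9}:  v_{1} + v_{5} + v_{9} = v_{4} — sig = (3; 1)
  • {3,8,9}:  v_{3} + v_{8} + v_{9} = v_{6} — sig = (3; 1)
  • {5,7,8}:  v_{5} + v_{7} + v_{8} = v_{2} — sig = (3; 1)
  • {5,8,9}:  v_{5} + v_{8} + v_{9} = v_{3} — sig = (3; 1)

Hence PRS(X_Σ) =
[(2; —), (2; 1), (2; 1), (2; 1), (2; 1), (2; 1), (2; 1,1), (2; 1,1,1), (2; 1,2), (2; 1,2), (2; 1,2), (2; 1,2), (2; 1,3), (2; 2), (2; 2), (3; —), (3; 1), (3; 1), (3; 1), (3; 1)]


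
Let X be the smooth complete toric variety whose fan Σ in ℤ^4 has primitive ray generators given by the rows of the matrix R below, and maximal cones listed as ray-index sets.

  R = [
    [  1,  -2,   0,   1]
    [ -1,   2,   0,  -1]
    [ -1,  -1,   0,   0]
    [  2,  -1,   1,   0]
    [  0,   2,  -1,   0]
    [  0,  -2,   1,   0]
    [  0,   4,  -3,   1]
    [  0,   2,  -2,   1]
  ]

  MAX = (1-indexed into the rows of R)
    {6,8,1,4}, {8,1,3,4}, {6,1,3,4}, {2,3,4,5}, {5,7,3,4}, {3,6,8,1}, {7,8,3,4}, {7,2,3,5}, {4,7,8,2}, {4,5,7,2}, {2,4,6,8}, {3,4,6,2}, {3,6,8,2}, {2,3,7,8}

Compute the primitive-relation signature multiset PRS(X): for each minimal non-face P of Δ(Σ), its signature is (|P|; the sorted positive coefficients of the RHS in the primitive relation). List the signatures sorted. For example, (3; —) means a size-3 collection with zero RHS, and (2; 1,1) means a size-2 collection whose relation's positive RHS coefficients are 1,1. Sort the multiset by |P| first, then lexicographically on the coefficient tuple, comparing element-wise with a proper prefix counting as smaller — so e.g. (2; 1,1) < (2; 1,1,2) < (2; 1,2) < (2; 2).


9 collections generate NE(X_Σ); each relation:

  P={1,2}:  v_{1} + v_{2} = 0 — sig = (2; —)
  P={5,6}:  v_{5} + v_{6} = 0 — sig = (2; —)
  P={5,8}:  v_{5} + v_{8} = v_{7} — sig = (2; 1)
  P={6,7}:  v_{6} + v_{7} = v_{8} — sig = (2; 1)
  P={1,5}:  v_{1} + v_{5} = v_{3} + v_{4} + v_{8} — sig = (2; 1,1,1)
  P={1,7}:  v_{1} + v_{7} = v_{3} + v_{4} + 2·v_{8} — sig = (2; 1,1,2)
  P={2,3,4,8}:  v_{2} + v_{3} + v_{4} + v_{8} = v_{5} — sig = (4; 1)
  P={3,4,6,8}:  v_{3} + v_{4} + v_{6} + v_{8} = v_{1} — sig = (4; 1)
  P={2,3,4,7}:  v_{2} + v_{3} + v_{4} + v_{7} = 2·v_{5} — sig = (4; 2)

Sorted signature multiset PRS(X):
    (2; —)
    (2; —)
    (2; 1)
    (2; 1)
    (2; 1,1,1)
    (2; 1,1,2)
    (4; 1)
    (4; 1)
    (4; 2)


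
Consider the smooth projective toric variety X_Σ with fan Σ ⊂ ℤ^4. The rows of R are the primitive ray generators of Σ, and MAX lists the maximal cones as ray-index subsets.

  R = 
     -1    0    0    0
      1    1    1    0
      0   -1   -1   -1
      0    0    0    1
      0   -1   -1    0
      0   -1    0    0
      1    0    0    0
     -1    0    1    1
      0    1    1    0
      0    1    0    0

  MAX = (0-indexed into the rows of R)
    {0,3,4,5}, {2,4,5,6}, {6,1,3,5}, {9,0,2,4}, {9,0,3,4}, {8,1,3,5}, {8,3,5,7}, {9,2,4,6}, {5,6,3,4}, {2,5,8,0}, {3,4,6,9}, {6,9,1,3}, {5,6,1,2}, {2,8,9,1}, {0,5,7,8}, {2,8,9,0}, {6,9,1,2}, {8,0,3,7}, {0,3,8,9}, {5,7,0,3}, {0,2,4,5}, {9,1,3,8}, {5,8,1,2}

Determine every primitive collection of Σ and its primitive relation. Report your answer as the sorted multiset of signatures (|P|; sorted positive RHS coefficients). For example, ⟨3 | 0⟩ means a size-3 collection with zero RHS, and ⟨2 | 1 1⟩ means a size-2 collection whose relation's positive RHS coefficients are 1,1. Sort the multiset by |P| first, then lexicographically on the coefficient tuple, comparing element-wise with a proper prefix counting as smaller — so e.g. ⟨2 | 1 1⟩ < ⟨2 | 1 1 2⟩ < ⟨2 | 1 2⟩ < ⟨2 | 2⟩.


Σ has 13 primitive collections:

  P={0,6}:  v_{0} + v_{6} = 0  →  sig = ⟨2 | 0⟩
  P={4,8}:  v_{4} + v_{8} = 0  →  sig = ⟨2 | 0⟩
  P={5,9}:  v_{5} + v_{9} = 0  →  sig = ⟨2 | 0⟩
  P={0,1}:  v_{0} + v_{1} = v_{8}  →  sig = ⟨2 | 1⟩
  P={1,4}:  v_{1} + v_{4} = v_{6}  →  sig = ⟨2 | 1⟩
  P={2,3}:  v_{2} + v_{3} = v_{4}  →  sig = ⟨2 | 1⟩
  P={6,8}:  v_{6} + v_{8} = v_{1}  →  sig = ⟨2 | 1⟩
  P={2,7}:  v_{2} + v_{7} = v_{0} + v_{5}  →  sig = ⟨2 | 1 1⟩
  P={4,7}:  v_{4} + v_{7} = v_{0} + v_{3} + v_{5}  →  sig = ⟨2 | 1 1 1⟩
  P={6,7}:  v_{6} + v_{7} = v_{3} + v_{5} + v_{8}  →  sig = ⟨2 | 1 1 1⟩
  P={7,9}:  v_{7} + v_{9} = v_{0} + v_{3} + v_{8}  →  sig = ⟨2 | 1 1 1⟩
  P={1,7}:  v_{1} + v_{7} = v_{3} + v_{5} + 2·v_{8}  →  sig = ⟨2 | 1 1 2⟩
  P={0,3,5,8}:  v_{0} + v_{3} + v_{5} + v_{8} = v_{7}  →  sig = ⟨4 | 1⟩

Sorted signature multiset PRS(X):
[⟨2 | 0⟩, ⟨2 | 0⟩, ⟨2 | 0⟩, ⟨2 | 1⟩, ⟨2 | 1⟩, ⟨2 | 1⟩, ⟨2 | 1⟩, ⟨2 | 1 1⟩, ⟨2 | 1 1 1⟩, ⟨2 | 1 1 1⟩, ⟨2 | 1 1 1⟩, ⟨2 | 1 1 2⟩, ⟨4 | 1⟩]


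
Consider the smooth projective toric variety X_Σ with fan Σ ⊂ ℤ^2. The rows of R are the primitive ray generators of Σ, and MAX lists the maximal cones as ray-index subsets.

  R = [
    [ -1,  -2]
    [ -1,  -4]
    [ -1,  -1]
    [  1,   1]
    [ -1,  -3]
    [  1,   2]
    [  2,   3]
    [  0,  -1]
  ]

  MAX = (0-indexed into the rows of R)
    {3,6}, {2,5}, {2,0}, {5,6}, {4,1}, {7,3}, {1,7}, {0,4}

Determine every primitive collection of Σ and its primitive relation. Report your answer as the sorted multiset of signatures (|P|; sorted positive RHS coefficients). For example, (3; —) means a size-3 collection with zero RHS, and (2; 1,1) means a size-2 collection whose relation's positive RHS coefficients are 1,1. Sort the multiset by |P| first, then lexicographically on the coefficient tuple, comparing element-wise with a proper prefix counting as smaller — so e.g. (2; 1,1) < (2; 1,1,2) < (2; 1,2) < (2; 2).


|primitive collections| = 20. Relations:

  P={0,5}:  v_{0} + v_{5} = 0 ; sig = (2; —)
  P={2,3}:  v_{2} + v_{3} = 0 ; sig = (2; —)
  P={0,3}:  v_{0} + v_{3} = v_{7} ; sig = (2; 1)
  P={0,6}:  v_{0} + v_{6} = v_{3} ; sig = (2; 1)
  P={0,7}:  v_{0} + v_{7} = v_{4} ; sig = (2; 1)
  P={2,6}:  v_{2} + v_{6} = v_{5} ; sig = (2; 1)
  P={2,7}:  v_{2} + v_{7} = v_{0} ; sig = (2; 1)
  P={3,5}:  v_{3} + v_{5} = v_{6} ; sig = (2; 1)
  P={4,5}:  v_{4} + v_{5} = v_{7} ; sig = (2; 1)
  P={4,7}:  v_{4} + v_{7} = v_{1} ; sig = (2; 1)
  P={5,7}:  v_{5} + v_{7} = v_{3} ; sig = (2; 1)
  P={1,2}:  v_{1} + v_{2} = v_{0} + v_{4} ; sig = (2; 1,1)
  P={4,6}:  v_{4} + v_{6} = v_{3} + v_{7} ; sig = (2; 1,1)
  P={1,6}:  v_{1} + v_{6} = v_{3} + 2·v_{7} ; sig = (2; 1,2)
  P={0,1}:  v_{0} + v_{1} = 2·v_{4} ; sig = (2; 2)
  P={1,5}:  v_{1} + v_{5} = 2·v_{7} ; sig = (2; 2)
  P={2,4}:  v_{2} + v_{4} = 2·v_{0} ; sig = (2; 2)
  P={3,4}:  v_{3} + v_{4} = 2·v_{7} ; sig = (2; 2)
  P={6,7}:  v_{6} + v_{7} = 2·v_{3} ; sig = (2; 2)
  P={1,3}:  v_{1} + v_{3} = 3·v_{7} ; sig = (2; 3)

so the primitive-relation signature multiset is
    (2; —)
    (2; —)
    (2; 1)
    (2; 1)
    (2; 1)
    (2; 1)
    (2; 1)
    (2; 1)
    (2; 1)
    (2; 1)
    (2; 1)
    (2; 1,1)
    (2; 1,1)
    (2; 1,2)
    (2; 2)
    (2; 2)
    (2; 2)
    (2; 2)
    (2; 2)
    (2; 3)


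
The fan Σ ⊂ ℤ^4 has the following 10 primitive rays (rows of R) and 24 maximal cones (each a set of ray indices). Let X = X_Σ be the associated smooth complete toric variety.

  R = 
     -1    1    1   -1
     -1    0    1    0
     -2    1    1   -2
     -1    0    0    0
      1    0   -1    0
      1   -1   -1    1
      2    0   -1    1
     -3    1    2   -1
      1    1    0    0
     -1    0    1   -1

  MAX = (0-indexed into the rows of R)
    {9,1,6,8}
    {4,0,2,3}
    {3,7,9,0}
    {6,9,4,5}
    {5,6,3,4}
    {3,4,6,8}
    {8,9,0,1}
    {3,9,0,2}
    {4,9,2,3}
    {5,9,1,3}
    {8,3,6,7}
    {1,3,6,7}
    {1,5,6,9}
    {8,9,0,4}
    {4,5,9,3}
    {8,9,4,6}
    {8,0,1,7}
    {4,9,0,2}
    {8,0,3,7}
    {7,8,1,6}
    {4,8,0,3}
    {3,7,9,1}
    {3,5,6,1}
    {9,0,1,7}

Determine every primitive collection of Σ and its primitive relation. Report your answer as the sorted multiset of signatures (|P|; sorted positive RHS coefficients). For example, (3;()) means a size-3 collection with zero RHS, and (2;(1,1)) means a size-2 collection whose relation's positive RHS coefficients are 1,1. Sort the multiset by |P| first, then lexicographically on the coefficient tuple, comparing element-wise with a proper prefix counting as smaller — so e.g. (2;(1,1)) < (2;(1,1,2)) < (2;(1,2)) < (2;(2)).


Minimal non-faces — 18 found among 10 rays, 24 max cones:

  • {0,5}:  v_{0} + v_{5} = 0  so sig = (2;())
  • {1,4}:  v_{1} + v_{4} = 0  so sig = (2;())
  • {0,6}:  v_{0} + v_{6} = v_{8}  so sig = (2;(1))
  • {5,8}:  v_{5} + v_{8} = v_{6}  so sig = (2;(1))
  • {2,6}:  v_{2} + v_{6} = v_{0} + v_{4}  so sig = (2;(1,1))
  • {4,7}:  v_{4} + v_{7} = v_{0} + v_{3}  so sig = (2;(1,1))
  • {5,7}:  v_{5} + v_{7} = v_{1} + v_{3}  so sig = (2;(1,1))
  • {1,2}:  v_{1} + v_{2} = v_{0} + v_{3} + v_{9}  so sig = (2;(1,1,1))
  • {2,5}:  v_{2} + v_{5} = v_{3} + v_{4} + v_{9}  so sig = (2;(1,1,1))
  • {2,8}:  v_{2} + v_{8} = 2·v_{0} + v_{4}  so sig = (2;(1,2))
  • {2,7}:  v_{2} + v_{7} = 2·v_{0} + 2·v_{3} + v_{9}  so sig = (2;(1,2,2))
  • {3,6,9}:  v_{3} + v_{6} + v_{9} = 0  so sig = (3;())
  • {0,1,3}:  v_{0} + v_{1} + v_{3} = v_{7}  so sig = (3;(1))
  • {3,8,9}:  v_{3} + v_{8} + v_{9} = v_{0}  so sig = (3;(1))
  • {1,3,8}:  v_{1} + v_{3} + v_{8} = v_{6} + v_{7}  so sig = (3;(1,1))
  • {6,7,9}:  v_{6} + v_{7} + v_{9} = v_{0} + v_{1}  so sig = (3;(1,1))
  • {7,8,9}:  v_{7} + v_{8} + v_{9} = 2·v_{0} + v_{1}  so sig = (3;(1,2))
  • {0,3,4,9}:  v_{0} + v_{3} + v_{4} + v_{9} = v_{2}  so sig = (4;(1))

so the primitive-relation signature multiset is
    (2;())
    (2;())
    (2;(1))
    (2;(1))
    (2;(1,1))
    (2;(1,1))
    (2;(1,1))
    (2;(1,1,1))
    (2;(1,1,1))
    (2;(1,2))
    (2;(1,2,2))
    (3;())
    (3;(1))
    (3;(1))
    (3;(1,1))
    (3;(1,1))
    (3;(1,2))
    (4;(1))


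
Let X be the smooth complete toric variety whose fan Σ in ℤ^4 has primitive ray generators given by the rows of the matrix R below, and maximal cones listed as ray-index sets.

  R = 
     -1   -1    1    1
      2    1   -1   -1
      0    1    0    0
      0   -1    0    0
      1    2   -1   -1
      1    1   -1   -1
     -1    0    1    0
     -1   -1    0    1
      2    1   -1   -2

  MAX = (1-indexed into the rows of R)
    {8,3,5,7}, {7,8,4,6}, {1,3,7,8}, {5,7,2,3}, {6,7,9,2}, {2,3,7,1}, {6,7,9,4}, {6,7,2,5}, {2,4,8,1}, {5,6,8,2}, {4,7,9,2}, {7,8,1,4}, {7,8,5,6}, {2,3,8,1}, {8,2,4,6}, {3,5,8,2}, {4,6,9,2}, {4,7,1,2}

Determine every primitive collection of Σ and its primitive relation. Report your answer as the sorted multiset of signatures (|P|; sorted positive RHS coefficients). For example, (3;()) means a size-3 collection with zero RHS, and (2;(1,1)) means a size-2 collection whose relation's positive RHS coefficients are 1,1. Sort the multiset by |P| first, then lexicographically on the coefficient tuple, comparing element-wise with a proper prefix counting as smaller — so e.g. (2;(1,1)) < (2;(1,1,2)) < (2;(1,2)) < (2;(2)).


11 collections generate NE(X_Σ); each relation:

  • {1,6}:  v_{1} + v_{6} = 0  ⟹  sig = (2;())
  • {3,4}:  v_{3} + v_{4} = 0  ⟹  sig = (2;())
  • {1,5}:  v_{1} + v_{5} = v_{3}  ⟹  sig = (2;(1))
  • {3,6}:  v_{3} + v_{6} = v_{5}  ⟹  sig = (2;(1))
  • {4,5}:  v_{4} + v_{5} = v_{6}  ⟹  sig = (2;(1))
  • {8,9}:  v_{8} + v_{9} = v_{4} + v_{6}  ⟹  sig = (2;(1,1))
  • {1,9}:  v_{1} + v_{9} = v_{2} + v_{4} + v_{7}  ⟹  sig = (2;(1,1,1))
  • {3,9}:  v_{3} + v_{9} = v_{2} + v_{6} + v_{7}  ⟹  sig = (2;(1,1,1))
  • {5,9}:  v_{5} + v_{9} = v_{2} + 2·v_{6} + v_{7}  ⟹  sig = (2;(1,1,2))
  • {2,7,8}:  v_{2} + v_{7} + v_{8} = 0  ⟹  sig = (3;())
  • {2,4,6,7}:  v_{2} + v_{4} + v_{6} + v_{7} = v_{9}  ⟹  sig = (4;(1))

so the primitive-relation signature multiset is
    |P|=2: 9 collections, coeffs (), (), (1), (1), (1), (1,1), (1,1,1), (1,1,1), (1,1,2)
    |P|=3: 1 collection, coeffs ()
    |P|=4: 1 collection, coeffs (1)


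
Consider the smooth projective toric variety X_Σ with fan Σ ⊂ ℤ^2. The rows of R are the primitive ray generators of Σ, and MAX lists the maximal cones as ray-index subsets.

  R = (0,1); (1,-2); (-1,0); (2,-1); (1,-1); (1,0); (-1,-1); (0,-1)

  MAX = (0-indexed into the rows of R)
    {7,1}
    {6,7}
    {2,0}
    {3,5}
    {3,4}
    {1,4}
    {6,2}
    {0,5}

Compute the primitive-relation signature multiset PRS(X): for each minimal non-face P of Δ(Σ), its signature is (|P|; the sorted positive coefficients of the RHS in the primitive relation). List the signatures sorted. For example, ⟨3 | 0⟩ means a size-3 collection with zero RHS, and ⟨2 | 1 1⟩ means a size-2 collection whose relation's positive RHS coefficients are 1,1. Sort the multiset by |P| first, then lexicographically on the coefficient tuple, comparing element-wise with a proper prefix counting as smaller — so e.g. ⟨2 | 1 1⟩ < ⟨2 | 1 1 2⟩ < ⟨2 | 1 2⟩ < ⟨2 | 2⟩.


The 20 primitive collections of Σ (r=8, n=2):

  P = {0,7}:  v_{0} + v_{7} = 0  ⟹  sig = ⟨2 | 0⟩
  P = {2,5}:  v_{2} + v_{5} = 0  ⟹  sig = ⟨2 | 0⟩
  P = {0,1}:  v_{0} + v_{1} = v_{4}  ⟹  sig = ⟨2 | 1⟩
  P = {0,4}:  v_{0} + v_{4} = v_{5}  ⟹  sig = ⟨2 | 1⟩
  P = {0,6}:  v_{0} + v_{6} = v_{2}  ⟹  sig = ⟨2 | 1⟩
  P = {2,3}:  v_{2} + v_{3} = v_{4}  ⟹  sig = ⟨2 | 1⟩
  P = {2,4}:  v_{2} + v_{4} = v_{7}  ⟹  sig = ⟨2 | 1⟩
  P = {2,7}:  v_{2} + v_{7} = v_{6}  ⟹  sig = ⟨2 | 1⟩
  P = {3,6}:  v_{3} + v_{6} = v_{1}  ⟹  sig = ⟨2 | 1⟩
  P = {4,5}:  v_{4} + v_{5} = v_{3}  ⟹  sig = ⟨2 | 1⟩
  P = {4,7}:  v_{4} + v_{7} = v_{1}  ⟹  sig = ⟨2 | 1⟩
  P = {5,6}:  v_{5} + v_{6} = v_{7}  ⟹  sig = ⟨2 | 1⟩
  P = {5,7}:  v_{5} + v_{7} = v_{4}  ⟹  sig = ⟨2 | 1⟩
  P = {0,3}:  v_{0} + v_{3} = 2·v_{5}  ⟹  sig = ⟨2 | 2⟩
  P = {1,2}:  v_{1} + v_{2} = 2·v_{7}  ⟹  sig = ⟨2 | 2⟩
  P = {1,5}:  v_{1} + v_{5} = 2·v_{4}  ⟹  sig = ⟨2 | 2⟩
  P = {3,7}:  v_{3} + v_{7} = 2·v_{4}  ⟹  sig = ⟨2 | 2⟩
  P = {4,6}:  v_{4} + v_{6} = 2·v_{7}  ⟹  sig = ⟨2 | 2⟩
  P = {1,3}:  v_{1} + v_{3} = 3·v_{4}  ⟹  sig = ⟨2 | 3⟩
  P = {1,6}:  v_{1} + v_{6} = 3·v_{7}  ⟹  sig = ⟨2 | 3⟩

so the primitive-relation signature multiset is
    ⟨2 | 0⟩
    ⟨2 | 0⟩
    ⟨2 | 1⟩
    ⟨2 | 1⟩
    ⟨2 | 1⟩
    ⟨2 | 1⟩
    ⟨2 | 1⟩
    ⟨2 | 1⟩
    ⟨2 | 1⟩
    ⟨2 | 1⟩
    ⟨2 | 1⟩
    ⟨2 | 1⟩
    ⟨2 | 1⟩
    ⟨2 | 2⟩
    ⟨2 | 2⟩
    ⟨2 | 2⟩
    ⟨2 | 2⟩
    ⟨2 | 2⟩
    ⟨2 | 3⟩
    ⟨2 | 3⟩


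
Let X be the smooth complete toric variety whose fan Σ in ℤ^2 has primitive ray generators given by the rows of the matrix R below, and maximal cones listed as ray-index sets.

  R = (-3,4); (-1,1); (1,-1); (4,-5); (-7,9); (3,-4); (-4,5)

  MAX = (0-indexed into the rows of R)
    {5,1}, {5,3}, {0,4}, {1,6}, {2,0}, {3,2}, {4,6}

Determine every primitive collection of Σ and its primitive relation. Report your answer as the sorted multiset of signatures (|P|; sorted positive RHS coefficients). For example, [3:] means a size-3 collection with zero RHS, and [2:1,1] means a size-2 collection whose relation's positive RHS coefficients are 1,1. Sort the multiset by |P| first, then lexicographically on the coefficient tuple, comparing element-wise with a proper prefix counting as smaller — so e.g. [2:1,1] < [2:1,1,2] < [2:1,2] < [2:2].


14 minimal non-faces of Δ(Σ) (on 7 rays):

  {0,5}:  v_{0} + v_{5} = 0 — sig = [2:]
  {1,2}:  v_{1} + v_{2} = 0 — sig = [2:]
  {3,6}:  v_{3} + v_{6} = 0 — sig = [2:]
  {0,1}:  v_{0} + v_{1} = v_{6} — sig = [2:1]
  {0,3}:  v_{0} + v_{3} = v_{2} — sig = [2:1]
  {0,6}:  v_{0} + v_{6} = v_{4} — sig = [2:1]
  {1,3}:  v_{1} + v_{3} = v_{5} — sig = [2:1]
  {2,5}:  v_{2} + v_{5} = v_{3} — sig = [2:1]
  {2,6}:  v_{2} + v_{6} = v_{0} — sig = [2:1]
  {3,4}:  v_{3} + v_{4} = v_{0} — sig = [2:1]
  {4,5}:  v_{4} + v_{5} = v_{6} — sig = [2:1]
  {5,6}:  v_{5} + v_{6} = v_{1} — sig = [2:1]
  {1,4}:  v_{1} + v_{4} = 2·v_{6} — sig = [2:2]
  {2,4}:  v_{2} + v_{4} = 2·v_{0} — sig = [2:2]

Signatures (|P|; sorted positive RHS coefficients), sorted:
[[2:], [2:], [2:], [2:1], [2:1], [2:1], [2:1], [2:1], [2:1], [2:1], [2:1], [2:1], [2:2], [2:2]]


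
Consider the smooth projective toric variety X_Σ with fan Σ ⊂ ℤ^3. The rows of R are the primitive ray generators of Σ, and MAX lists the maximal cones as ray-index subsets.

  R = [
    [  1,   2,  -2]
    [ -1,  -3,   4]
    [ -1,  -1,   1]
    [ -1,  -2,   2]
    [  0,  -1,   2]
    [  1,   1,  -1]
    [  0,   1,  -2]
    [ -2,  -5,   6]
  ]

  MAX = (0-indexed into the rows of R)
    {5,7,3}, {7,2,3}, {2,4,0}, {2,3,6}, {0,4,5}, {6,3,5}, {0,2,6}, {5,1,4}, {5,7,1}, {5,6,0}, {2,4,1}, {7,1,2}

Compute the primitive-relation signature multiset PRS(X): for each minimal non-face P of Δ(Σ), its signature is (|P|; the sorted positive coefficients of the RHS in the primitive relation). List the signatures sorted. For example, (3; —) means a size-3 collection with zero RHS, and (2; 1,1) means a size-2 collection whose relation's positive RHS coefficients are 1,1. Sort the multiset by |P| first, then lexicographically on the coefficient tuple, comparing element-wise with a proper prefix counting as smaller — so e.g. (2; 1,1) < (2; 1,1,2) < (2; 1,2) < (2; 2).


Primitive collections (10):

  P={0,3}:  v_{0} + v_{3} = 0  →  sig = (2; —)
  P={2,5}:  v_{2} + v_{5} = 0  →  sig = (2; —)
  P={4,6}:  v_{4} + v_{6} = 0  →  sig = (2; —)
  P={0,1}:  v_{0} + v_{1} = v_{4}  →  sig = (2; 1)
  P={0,7}:  v_{0} + v_{7} = v_{1}  →  sig = (2; 1)
  P={1,3}:  v_{1} + v_{3} = v_{7}  →  sig = (2; 1)
  P={1,6}:  v_{1} + v_{6} = v_{3}  →  sig = (2; 1)
  P={3,4}:  v_{3} + v_{4} = v_{1}  →  sig = (2; 1)
  P={4,7}:  v_{4} + v_{7} = 2·v_{1}  →  sig = (2; 2)
  P={6,7}:  v_{6} + v_{7} = 2·v_{3}  →  sig = (2; 2)

so the primitive-relation signature multiset is
    |P|=2: 10 collections, coeffs (), (), (), (1), (1), (1), (1), (1), (2), (2)


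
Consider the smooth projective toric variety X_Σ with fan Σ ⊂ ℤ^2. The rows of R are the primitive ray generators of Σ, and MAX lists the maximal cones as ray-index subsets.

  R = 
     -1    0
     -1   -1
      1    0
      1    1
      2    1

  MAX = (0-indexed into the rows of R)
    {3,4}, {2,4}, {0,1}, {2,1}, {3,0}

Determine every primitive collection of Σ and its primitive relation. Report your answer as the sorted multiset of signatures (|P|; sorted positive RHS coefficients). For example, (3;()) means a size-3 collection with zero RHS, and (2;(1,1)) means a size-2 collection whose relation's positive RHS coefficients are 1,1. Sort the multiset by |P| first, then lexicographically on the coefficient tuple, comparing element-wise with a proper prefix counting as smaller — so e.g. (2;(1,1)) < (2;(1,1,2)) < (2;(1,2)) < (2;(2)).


|primitive collections| = 5. Relations:

  P={0,2}:  v_{0} + v_{2} = 0  ⟹  sig = (2;())
  P={1,3}:  v_{1} + v_{3} = 0  ⟹  sig = (2;())
  P={0,4}:  v_{0} + v_{4} = v_{3}  ⟹  sig = (2;(1))
  P={1,4}:  v_{1} + v_{4} = v_{2}  ⟹  sig = (2;(1))
  P={2,3}:  v_{2} + v_{3} = v_{4}  ⟹  sig = (2;(1))

Signatures (|P|; sorted positive RHS coefficients), sorted:
    (2;())
    (2;())
    (2;(1))
    (2;(1))
    (2;(1))


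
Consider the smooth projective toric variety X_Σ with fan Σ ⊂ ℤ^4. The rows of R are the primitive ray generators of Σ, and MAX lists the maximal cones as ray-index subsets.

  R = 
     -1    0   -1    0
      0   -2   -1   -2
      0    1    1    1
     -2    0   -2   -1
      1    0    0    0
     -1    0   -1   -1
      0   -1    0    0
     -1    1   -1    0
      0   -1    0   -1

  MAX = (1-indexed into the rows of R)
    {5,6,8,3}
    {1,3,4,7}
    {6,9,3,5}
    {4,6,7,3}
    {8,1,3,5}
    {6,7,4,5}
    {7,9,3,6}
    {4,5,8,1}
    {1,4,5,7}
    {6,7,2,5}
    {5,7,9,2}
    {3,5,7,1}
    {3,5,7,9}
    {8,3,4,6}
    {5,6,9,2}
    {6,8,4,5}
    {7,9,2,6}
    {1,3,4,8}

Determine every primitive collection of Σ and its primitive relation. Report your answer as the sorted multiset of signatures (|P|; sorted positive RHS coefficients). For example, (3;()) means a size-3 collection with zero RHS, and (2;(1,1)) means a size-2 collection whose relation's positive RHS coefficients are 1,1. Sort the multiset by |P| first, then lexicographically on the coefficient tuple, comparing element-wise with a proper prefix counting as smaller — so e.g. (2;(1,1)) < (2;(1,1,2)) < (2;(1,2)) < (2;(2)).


Minimal non-faces — 12 found among 9 rays, 18 max cones:

  • {1,6}:  v_{1} + v_{6} = v_{4}  ⟹  sig = (2;(1))
  • {2,3}:  v_{2} + v_{3} = v_{9}  ⟹  sig = (2;(1))
  • {7,8}:  v_{7} + v_{8} = v_{1}  ⟹  sig = (2;(1))
  • {8,9}:  v_{8} + v_{9} = v_{6}  ⟹  sig = (2;(1))
  • {1,9}:  v_{1} + v_{9} = v_{6} + v_{7}  ⟹  sig = (2;(1,1))
  • {2,8}:  v_{2} + v_{8} = v_{5} + 2·v_{6} + v_{7}  ⟹  sig = (2;(1,1,2))
  • {4,9}:  v_{4} + v_{9} = 2·v_{6} + v_{7}  ⟹  sig = (2;(1,2))
  • {1,2}:  v_{1} + v_{2} = v_{5} + 2·v_{6} + 2·v_{7}  ⟹  sig = (2;(1,2,2))
  • {2,4}:  v_{2} + v_{4} = v_{5} + 3·v_{6} + 2·v_{7}  ⟹  sig = (2;(1,2,3))
  • {3,4,5}:  v_{3} + v_{4} + v_{5} = v_{8}  ⟹  sig = (3;(1))
  • {3,5,6,7}:  v_{3} + v_{5} + v_{6} + v_{7} = 0  ⟹  sig = (4;())
  • {5,6,7,9}:  v_{5} + v_{6} + v_{7} + v_{9} = v_{2}  ⟹  sig = (4;(1))

Hence PRS(X_Σ) =
    (2;(1))
    (2;(1))
    (2;(1))
    (2;(1))
    (2;(1,1))
    (2;(1,1,2))
    (2;(1,2))
    (2;(1,2,2))
    (2;(1,2,3))
    (3;(1))
    (4;())
    (4;(1))


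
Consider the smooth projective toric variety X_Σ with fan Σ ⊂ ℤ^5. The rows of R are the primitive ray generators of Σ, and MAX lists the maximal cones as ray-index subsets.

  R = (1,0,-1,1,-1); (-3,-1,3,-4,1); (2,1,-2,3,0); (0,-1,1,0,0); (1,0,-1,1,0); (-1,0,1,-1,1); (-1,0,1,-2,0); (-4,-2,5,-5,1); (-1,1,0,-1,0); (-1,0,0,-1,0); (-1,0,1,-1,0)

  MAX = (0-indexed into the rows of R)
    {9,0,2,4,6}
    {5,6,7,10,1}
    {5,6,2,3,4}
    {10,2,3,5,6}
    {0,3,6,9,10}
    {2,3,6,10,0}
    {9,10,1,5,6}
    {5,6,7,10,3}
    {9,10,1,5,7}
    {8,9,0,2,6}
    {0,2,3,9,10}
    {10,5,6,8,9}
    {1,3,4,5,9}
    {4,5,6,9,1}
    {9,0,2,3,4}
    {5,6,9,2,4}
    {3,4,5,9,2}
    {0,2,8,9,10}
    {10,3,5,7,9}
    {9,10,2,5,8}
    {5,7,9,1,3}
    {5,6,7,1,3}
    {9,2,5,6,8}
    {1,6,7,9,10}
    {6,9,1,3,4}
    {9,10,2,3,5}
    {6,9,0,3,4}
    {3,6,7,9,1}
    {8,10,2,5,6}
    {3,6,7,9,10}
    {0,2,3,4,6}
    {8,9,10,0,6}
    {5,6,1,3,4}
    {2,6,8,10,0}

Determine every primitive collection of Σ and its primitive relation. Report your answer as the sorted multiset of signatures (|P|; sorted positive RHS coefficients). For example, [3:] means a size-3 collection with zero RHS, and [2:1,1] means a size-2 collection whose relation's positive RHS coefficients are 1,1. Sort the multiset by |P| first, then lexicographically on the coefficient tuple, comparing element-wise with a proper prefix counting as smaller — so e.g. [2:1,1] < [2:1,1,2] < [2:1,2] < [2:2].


Δ(Σ) — 11 vertices, 16 min non-faces:

  P={0,5}:  v_{0} + v_{5} = 0  →  sig = [2:]
  P={4,10}:  v_{4} + v_{10} = 0  →  sig = [2:]
  P={1,2}:  v_{1} + v_{2} = v_{5}  →  sig = [2:1]
  P={3,8}:  v_{3} + v_{8} = v_{10}  →  sig = [2:1]
  P={4,7}:  v_{4} + v_{7} = v_{1} + v_{3}  →  sig = [2:1,1]
  P={0,1}:  v_{0} + v_{1} = v_{3} + v_{6} + v_{9}  →  sig = [2:1,1,1]
  P={2,7}:  v_{2} + v_{7} = v_{3} + v_{5} + v_{10}  →  sig = [2:1,1,1]
  P={4,8}:  v_{4} + v_{8} = v_{2} + v_{6} + v_{9}  →  sig = [2:1,1,1]
  P={1,8}:  v_{1} + v_{8} = v_{5} + v_{6} + v_{9} + v_{10}  →  sig = [2:1,1,1,1]
  P={0,7}:  v_{0} + v_{7} = 2·v_{3} + v_{6} + v_{9} + v_{10}  →  sig = [2:1,1,1,2]
  P={7,8}:  v_{7} + v_{8} = v_{1} + 2·v_{10}  →  sig = [2:1,2]
  P={1,3,10}:  v_{1} + v_{3} + v_{10} = v_{7}  →  sig = [3:1]
  P={2,3,6,9}:  v_{2} + v_{3} + v_{6} + v_{9} = 0  →  sig = [4:]
  P={2,6,9,10}:  v_{2} + v_{6} + v_{9} + v_{10} = v_{8}  →  sig = [4:1]
  P={3,5,6,9}:  v_{3} + v_{5} + v_{6} + v_{9} = v_{1}  →  sig = [4:1]
  P={5,6,7,9}:  v_{5} + v_{6} + v_{7} + v_{9} = 2·v_{1} + v_{10}  →  sig = [4:1,2]

so the primitive-relation signature multiset is
[[2:], [2:], [2:1], [2:1], [2:1,1], [2:1,1,1], [2:1,1,1], [2:1,1,1], [2:1,1,1,1], [2:1,1,1,2], [2:1,2], [3:1], [4:], [4:1], [4:1], [4:1,2]]


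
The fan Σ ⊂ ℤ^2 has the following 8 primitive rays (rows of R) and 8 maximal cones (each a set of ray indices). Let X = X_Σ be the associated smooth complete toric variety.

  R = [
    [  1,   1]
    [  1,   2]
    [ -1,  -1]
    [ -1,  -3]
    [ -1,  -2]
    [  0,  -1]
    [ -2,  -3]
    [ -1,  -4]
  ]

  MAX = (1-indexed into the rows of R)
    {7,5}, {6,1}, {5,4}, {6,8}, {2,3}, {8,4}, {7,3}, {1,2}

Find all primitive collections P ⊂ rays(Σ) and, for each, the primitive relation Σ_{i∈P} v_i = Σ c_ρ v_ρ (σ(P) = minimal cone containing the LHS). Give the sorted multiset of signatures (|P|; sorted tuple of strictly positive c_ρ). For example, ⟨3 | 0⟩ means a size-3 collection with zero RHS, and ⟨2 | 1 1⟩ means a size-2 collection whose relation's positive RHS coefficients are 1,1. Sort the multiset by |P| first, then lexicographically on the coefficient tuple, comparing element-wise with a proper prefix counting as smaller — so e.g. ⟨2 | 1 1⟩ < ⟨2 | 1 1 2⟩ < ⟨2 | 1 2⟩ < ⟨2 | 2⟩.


Σ has 20 primitive collections:

  {1,3}:  v_{1} + v_{3} = 0  ⟹  sig = ⟨2 | 0⟩
  {2,5}:  v_{2} + v_{5} = 0  ⟹  sig = ⟨2 | 0⟩
  {1,5}:  v_{1} + v_{5} = v_{6}  ⟹  sig = ⟨2 | 1⟩
  {1,7}:  v_{1} + v_{7} = v_{5}  ⟹  sig = ⟨2 | 1⟩
  {2,4}:  v_{2} + v_{4} = v_{6}  ⟹  sig = ⟨2 | 1⟩
  {2,6}:  v_{2} + v_{6} = v_{1}  ⟹  sig = ⟨2 | 1⟩
  {2,7}:  v_{2} + v_{7} = v_{3}  ⟹  sig = ⟨2 | 1⟩
  {3,5}:  v_{3} + v_{5} = v_{7}  ⟹  sig = ⟨2 | 1⟩
  {3,6}:  v_{3} + v_{6} = v_{5}  ⟹  sig = ⟨2 | 1⟩
  {4,6}:  v_{4} + v_{6} = v_{8}  ⟹  sig = ⟨2 | 1⟩
  {5,6}:  v_{5} + v_{6} = v_{4}  ⟹  sig = ⟨2 | 1⟩
  {3,8}:  v_{3} + v_{8} = v_{4} + v_{5}  ⟹  sig = ⟨2 | 1 1⟩
  {7,8}:  v_{7} + v_{8} = v_{4} + 2·v_{5}  ⟹  sig = ⟨2 | 1 2⟩
  {1,4}:  v_{1} + v_{4} = 2·v_{6}  ⟹  sig = ⟨2 | 2⟩
  {2,8}:  v_{2} + v_{8} = 2·v_{6}  ⟹  sig = ⟨2 | 2⟩
  {3,4}:  v_{3} + v_{4} = 2·v_{5}  ⟹  sig = ⟨2 | 2⟩
  {5,8}:  v_{5} + v_{8} = 2·v_{4}  ⟹  sig = ⟨2 | 2⟩
  {6,7}:  v_{6} + v_{7} = 2·v_{5}  ⟹  sig = ⟨2 | 2⟩
  {1,8}:  v_{1} + v_{8} = 3·v_{6}  ⟹  sig = ⟨2 | 3⟩
  {4,7}:  v_{4} + v_{7} = 3·v_{5}  ⟹  sig = ⟨2 | 3⟩

Hence PRS(X_Σ) =
    |P|=2: 20 collections, coeffs (), (), (1), (1), (1), (1), (1), (1), (1), (1), (1), (1,1), (1,2), (2), (2), (2), (2), (2), (3), (3)
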